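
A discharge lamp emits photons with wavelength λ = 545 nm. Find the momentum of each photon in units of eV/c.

2.27 eV/c

In SI units: λ = 545 nm = 5.45 × 10^-7 m.
Apply p = h/λ: p = 1.216 × 10^-27 kg·m/s.
Converting to eV/c: p = 2.275 eV/c ≈ 2.27 eV/c.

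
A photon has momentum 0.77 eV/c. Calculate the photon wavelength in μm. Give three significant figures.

1.61 μm

In SI units: p = 0.77 eV/c = 4.1151 × 10^-28 kg·m/s.
Since λ = h/p for a photon, λ = 1.610 × 10^-6 m.
Converting to μm: λ = 1.610 μm ≈ 1.61 μm.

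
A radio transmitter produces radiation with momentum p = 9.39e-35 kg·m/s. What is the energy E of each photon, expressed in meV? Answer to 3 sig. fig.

1.76e-4 meV

Since E = pc for a photon, E = 2.815e-26 J.
Converting to meV: E = 1.757e-4 meV ≈ 1.76e-4 meV.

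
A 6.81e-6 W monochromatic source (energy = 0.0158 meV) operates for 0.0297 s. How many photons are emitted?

7.99e16 photons

Total energy: E_total = P·t = 6.81e-6 × 0.0297 = 2.023e-7 J.
Per-photon energy: E = 2.531e-24 J.
N = E_total / E_photon = 7.99e16.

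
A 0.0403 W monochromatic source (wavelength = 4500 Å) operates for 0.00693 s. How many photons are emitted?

6.33 × 10^14 photons

Total energy: E_total = P·t = 0.0403 × 0.00693 = 2.793 × 10^-4 J.
Per-photon energy: E = 4.414 × 10^-19 J.
N = E_total / E_photon = 6.33 × 10^14.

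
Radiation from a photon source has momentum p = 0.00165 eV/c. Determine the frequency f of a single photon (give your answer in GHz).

(h = 6.62607015e-34 J·s, c = 2.99792458e8 m/s, 1 eV = 1.602176634e-19 J.)
In SI units: p = 0.00165 eV/c = 8.8181e-31 kg·m/s.
Since f = pc/h for a photon, f = 3.990e11 Hz.
Converting to GHz: f = 399.0 GHz ≈ 399 GHz.

399 GHz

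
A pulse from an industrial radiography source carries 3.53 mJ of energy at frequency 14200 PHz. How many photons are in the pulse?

Per-photon energy: E = 9.409 × 10^-15 J (from frequency = 14200 PHz).
N = E_total / E_photon = 0.00353 J / 9.409 × 10^-15 J = 3.75 × 10^11.

3.75 × 10^11 photons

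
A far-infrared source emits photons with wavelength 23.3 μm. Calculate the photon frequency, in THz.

First convert: λ = 23.3 μm = 2.33e-5 m.
For a photon f = c/λ, so f = 1.287e13 Hz.
Converting to THz: f = 12.87 THz ≈ 12.9 THz.

12.9 THz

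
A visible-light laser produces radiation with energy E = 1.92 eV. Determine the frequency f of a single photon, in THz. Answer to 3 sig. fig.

Take h = 6.62607015 × 10^-34 J·s, 1 eV = 1.602176634 × 10^-19 J.
In SI units: E = 1.92 eV = 3.0762 × 10^-19 J.
Apply f = E/h: f = 4.643 × 10^14 Hz.
Converting to THz: f = 464.3 THz ≈ 464 THz.

464 THz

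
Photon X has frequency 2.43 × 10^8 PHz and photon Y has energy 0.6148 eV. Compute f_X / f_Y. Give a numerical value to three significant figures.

1.63 × 10^9

f_X = 2.430 × 10^23 Hz (from frequency = 2.43 × 10^8 PHz, via f given directly).
f_Y = 1.487 × 10^14 Hz (from energy = 0.6148 eV, via f = E/h).
Ratio = 2.430 × 10^23 / 1.487 × 10^14 = 1.63 × 10^9.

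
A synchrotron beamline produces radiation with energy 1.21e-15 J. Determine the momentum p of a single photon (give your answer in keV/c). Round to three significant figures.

7.55 keV/c

(c = 2.99792458e8 m/s, 1 eV = 1.602176634e-19 J.)
For a photon p = E/c, so p = 4.036e-24 kg·m/s.
Converting to keV/c: p = 7.552 keV/c ≈ 7.55 keV/c.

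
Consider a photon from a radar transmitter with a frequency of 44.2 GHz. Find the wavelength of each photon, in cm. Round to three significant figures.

0.678 cm

First convert: f = 44.2 GHz = 4.42 × 10^10 Hz.
The photon relation is λ = c/f, giving λ = 0.006783 m.
Converting to cm: λ = 0.6783 cm ≈ 0.678 cm.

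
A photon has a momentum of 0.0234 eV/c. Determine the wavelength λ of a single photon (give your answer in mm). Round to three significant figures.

Use h = 6.62607015 × 10^-34 J·s, c = 2.99792458 × 10^8 m/s, 1 eV = 1.602176634 × 10^-19 J.
First convert: p = 0.0234 eV/c = 1.2506 × 10^-29 kg·m/s.
Apply λ = h/p: λ = 5.298 × 10^-5 m.
Converting to mm: λ = 0.05298 mm ≈ 0.0530 mm.

0.0530 mm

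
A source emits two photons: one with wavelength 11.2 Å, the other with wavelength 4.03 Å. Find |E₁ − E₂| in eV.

Using E = hc/λ: E₁ = 1.774e-16 J, E₂ = 4.929e-16 J.
|ΔE| = |1.774e-16 − 4.929e-16| = 3.16e-16 J = 1970 eV.

1970 eV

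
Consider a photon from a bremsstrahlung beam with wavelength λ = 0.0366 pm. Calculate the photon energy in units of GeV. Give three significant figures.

Convert to SI: λ = 0.0366 pm = 3.66e-14 m.
Since E = hc/λ for a photon, E = 5.427e-12 J.
Converting to GeV: E = 0.03388 GeV ≈ 0.0339 GeV.

0.0339 GeV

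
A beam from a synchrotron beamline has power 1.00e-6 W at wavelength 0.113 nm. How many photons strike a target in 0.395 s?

Total energy: E_total = P·t = 1.00e-6 × 0.395 = 3.950e-7 J.
Per-photon energy: E = 1.758e-15 J.
N = E_total / E_photon = 2.25e8.

2.25e8 photons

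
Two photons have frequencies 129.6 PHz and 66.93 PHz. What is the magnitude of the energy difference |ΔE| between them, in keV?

0.259 keV

Using E = hf: E₁ = 8.5874e-17 J, E₂ = 4.4348e-17 J.
|ΔE| = |8.5874e-17 − 4.4348e-17| = 4.15e-17 J = 0.259 keV.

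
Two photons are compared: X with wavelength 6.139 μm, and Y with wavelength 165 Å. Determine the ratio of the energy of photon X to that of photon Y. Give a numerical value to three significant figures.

2.69 × 10^-3

E_X = 3.236 × 10^-20 J (from wavelength = 6.139 μm, via E = hc/λ).
E_Y = 1.204 × 10^-17 J (from wavelength = 165 Å, via E = hc/λ).
Ratio = 3.236 × 10^-20 / 1.204 × 10^-17 = 2.69 × 10^-3.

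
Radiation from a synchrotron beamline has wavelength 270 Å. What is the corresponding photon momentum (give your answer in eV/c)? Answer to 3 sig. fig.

45.9 eV/c

Convert to SI: λ = 270 Å = 2.7e-8 m.
Apply p = h/λ: p = 2.454e-26 kg·m/s.
Converting to eV/c: p = 45.92 eV/c ≈ 45.9 eV/c.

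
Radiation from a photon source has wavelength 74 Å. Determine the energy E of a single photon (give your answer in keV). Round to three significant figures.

0.168 keV

(h = 6.62607015e-34 J·s, c = 2.99792458e8 m/s, 1 eV = 1.602176634e-19 J.)
Convert to SI: λ = 74 Å = 7.4e-9 m.
For a photon E = hc/λ, so E = 2.684e-17 J.
Converting to keV: E = 0.1675 keV ≈ 0.168 keV.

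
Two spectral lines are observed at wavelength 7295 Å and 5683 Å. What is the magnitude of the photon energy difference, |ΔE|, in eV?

Using E = hc/λ: E₁ = 2.7230 × 10^-19 J, E₂ = 3.4954 × 10^-19 J.
|ΔE| = |2.7230 × 10^-19 − 3.4954 × 10^-19| = 7.72 × 10^-20 J = 0.482 eV.

0.482 eV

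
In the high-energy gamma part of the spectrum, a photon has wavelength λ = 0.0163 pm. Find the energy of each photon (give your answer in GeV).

0.0761 GeV

Use h = 6.62607015e-34 J·s, c = 2.99792458e8 m/s, 1 eV = 1.602176634e-19 J.
First convert: λ = 0.0163 pm = 1.63e-14 m.
The photon relation is E = hc/λ, giving E = 1.219e-11 J.
Converting to GeV: E = 0.07606 GeV ≈ 0.0761 GeV.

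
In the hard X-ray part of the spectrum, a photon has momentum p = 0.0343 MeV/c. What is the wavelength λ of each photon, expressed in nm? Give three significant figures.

(h = 6.62607015 × 10^-34 J·s, c = 2.99792458 × 10^8 m/s, 1 eV = 1.602176634 × 10^-19 J.)
Convert to SI: p = 0.0343 MeV/c = 1.8331 × 10^-23 kg·m/s.
For a photon λ = h/p, so λ = 3.615 × 10^-11 m.
Converting to nm: λ = 0.03615 nm ≈ 0.0361 nm.

0.0361 nm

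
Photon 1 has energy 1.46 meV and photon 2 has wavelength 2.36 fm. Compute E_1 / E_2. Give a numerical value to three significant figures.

2.78e-12

E_1 = 2.339e-22 J (from energy = 1.46 meV, via E given directly).
E_2 = 8.417e-11 J (from wavelength = 2.36 fm, via E = hc/λ).
Ratio = 2.339e-22 / 8.417e-11 = 2.78e-12.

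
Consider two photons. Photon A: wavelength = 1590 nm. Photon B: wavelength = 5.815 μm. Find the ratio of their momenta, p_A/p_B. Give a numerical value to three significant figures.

p_A = 4.167e-28 kg·m/s (from wavelength = 1590 nm, via p = h/λ).
p_B = 1.139e-28 kg·m/s (from wavelength = 5.815 μm, via p = h/λ).
Ratio = 4.167e-28 / 1.139e-28 = 3.66.

3.66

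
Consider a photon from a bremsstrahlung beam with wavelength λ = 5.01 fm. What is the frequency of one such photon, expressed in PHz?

In SI units: λ = 5.01 fm = 5.01·10^-15 m.
Since f = c/λ for a photon, f = 5.984·10^22 Hz.
Converting to PHz: f = 5.984·10^7 PHz ≈ 5.98·10^7 PHz.

5.98·10^7 PHz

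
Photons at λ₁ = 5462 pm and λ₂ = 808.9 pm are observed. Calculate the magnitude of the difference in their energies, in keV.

Using E = hc/λ: E₁ = 3.6368e-17 J, E₂ = 2.4557e-16 J.
|ΔE| = |3.6368e-17 − 2.4557e-16| = 2.09e-16 J = 1.31 keV.

1.31 keV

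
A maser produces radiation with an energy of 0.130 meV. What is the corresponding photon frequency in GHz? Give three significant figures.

Convert to SI: E = 0.130 meV = 2.0828 × 10^-23 J.
For a photon f = E/h, so f = 3.143 × 10^10 Hz.
Converting to GHz: f = 31.43 GHz ≈ 31.4 GHz.

31.4 GHz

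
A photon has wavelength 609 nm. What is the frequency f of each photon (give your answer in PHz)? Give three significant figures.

0.492 PHz

Convert to SI: λ = 609 nm = 6.09·10^-7 m.
The photon relation is f = c/λ, giving f = 4.923·10^14 Hz.
Converting to PHz: f = 0.4923 PHz ≈ 0.492 PHz.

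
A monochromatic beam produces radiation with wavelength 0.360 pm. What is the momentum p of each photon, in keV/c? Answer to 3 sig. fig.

Take h = 6.62607015 × 10^-34 J·s, c = 2.99792458 × 10^8 m/s, 1 eV = 1.602176634 × 10^-19 J.
First convert: λ = 0.360 pm = 3.60 × 10^-13 m.
Since p = h/λ for a photon, p = 1.841 × 10^-21 kg·m/s.
Converting to keV/c: p = 3444 keV/c ≈ 3440 keV/c.

3440 keV/c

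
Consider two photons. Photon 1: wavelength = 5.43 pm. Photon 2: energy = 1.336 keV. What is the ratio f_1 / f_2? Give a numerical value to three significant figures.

171

f_1 = 5.521 × 10^19 Hz (from wavelength = 5.43 pm, via f = c/λ).
f_2 = 3.230 × 10^17 Hz (from energy = 1.336 keV, via f = E/h).
Ratio = 5.521 × 10^19 / 3.230 × 10^17 = 171.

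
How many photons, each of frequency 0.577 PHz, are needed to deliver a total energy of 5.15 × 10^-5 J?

1.35 × 10^14 photons

Per-photon energy: E = 3.823 × 10^-19 J (from frequency = 0.577 PHz).
N = E_total / E_photon = 5.15 × 10^-5 J / 3.823 × 10^-19 J = 1.35 × 10^14.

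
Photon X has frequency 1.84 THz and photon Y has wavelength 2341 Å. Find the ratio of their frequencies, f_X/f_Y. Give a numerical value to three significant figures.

1.44·10^-3

f_X = 1.840·10^12 Hz (from frequency = 1.84 THz, via f given directly).
f_Y = 1.281·10^15 Hz (from wavelength = 2341 Å, via f = c/λ).
Ratio = 1.840·10^12 / 1.281·10^15 = 1.44·10^-3.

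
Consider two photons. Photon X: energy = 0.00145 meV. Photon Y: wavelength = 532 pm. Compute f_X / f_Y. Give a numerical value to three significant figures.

f_X = 3.506e8 Hz (from energy = 0.00145 meV, via f = E/h).
f_Y = 5.635e17 Hz (from wavelength = 532 pm, via f = c/λ).
Ratio = 3.506e8 / 5.635e17 = 6.22e-10.

6.22e-10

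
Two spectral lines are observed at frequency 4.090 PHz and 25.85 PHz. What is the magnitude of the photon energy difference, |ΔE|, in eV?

Using E = hf: E₁ = 2.7101·10^-18 J, E₂ = 1.7128·10^-17 J.
|ΔE| = |2.7101·10^-18 − 1.7128·10^-17| = 1.44·10^-17 J = 90.0 eV.

90.0 eV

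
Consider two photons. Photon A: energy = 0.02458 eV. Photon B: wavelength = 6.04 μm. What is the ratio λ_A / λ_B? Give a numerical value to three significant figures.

8.35

λ_A = 5.044 × 10^-5 m (from energy = 0.02458 eV, via λ = hc/E).
λ_B = 6.040 × 10^-6 m (from wavelength = 6.04 μm, via λ given directly).
Ratio = 5.044 × 10^-5 / 6.040 × 10^-6 = 8.35.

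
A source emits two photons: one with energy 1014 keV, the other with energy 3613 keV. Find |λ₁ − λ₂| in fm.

Using λ = hc/E: λ₁ = 1.2227e-12 m, λ₂ = 3.4316e-13 m.
|Δλ| = |1.2227e-12 − 3.4316e-13| = 8.80e-13 m = 880 fm.

880 fm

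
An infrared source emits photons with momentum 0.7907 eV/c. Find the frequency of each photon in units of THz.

191 THz

First convert: p = 0.7907 eV/c = 4.2257e-28 kg·m/s.
Apply f = pc/h: f = 1.912e14 Hz.
Converting to THz: f = 191.2 THz ≈ 191 THz.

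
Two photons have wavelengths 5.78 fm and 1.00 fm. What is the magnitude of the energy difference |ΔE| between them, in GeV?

Using E = hc/λ: E₁ = 3.437 × 10^-11 J, E₂ = 1.986 × 10^-10 J.
|ΔE| = |3.437 × 10^-11 − 1.986 × 10^-10| = 1.64 × 10^-10 J = 1.03 GeV.

1.03 GeV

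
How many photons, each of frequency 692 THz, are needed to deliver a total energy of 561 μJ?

1.22e15 photons

Per-photon energy: E = 4.585e-19 J (from frequency = 692 THz).
N = E_total / E_photon = 5.61e-4 J / 4.585e-19 J = 1.22e15.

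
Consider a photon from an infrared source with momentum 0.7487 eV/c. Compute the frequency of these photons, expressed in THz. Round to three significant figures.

181 THz

(h = 6.62607015 × 10^-34 J·s, c = 2.99792458 × 10^8 m/s, 1 eV = 1.602176634 × 10^-19 J.)
Convert to SI: p = 0.7487 eV/c = 4.0013 × 10^-28 kg·m/s.
Since f = pc/h for a photon, f = 1.810 × 10^14 Hz.
Converting to THz: f = 181.0 THz ≈ 181 THz.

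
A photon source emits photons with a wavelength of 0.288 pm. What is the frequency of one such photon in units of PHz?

1.04 × 10^6 PHz

Convert to SI: λ = 0.288 pm = 2.88 × 10^-13 m.
Apply f = c/λ: f = 1.041 × 10^21 Hz.
Converting to PHz: f = 1.041 × 10^6 PHz ≈ 1.04 × 10^6 PHz.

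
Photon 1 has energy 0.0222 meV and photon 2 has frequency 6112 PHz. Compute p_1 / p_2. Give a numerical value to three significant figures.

p_1 = 1.186 × 10^-32 kg·m/s (from energy = 0.0222 meV, via p = E/c).
p_2 = 1.351 × 10^-23 kg·m/s (from frequency = 6112 PHz, via p = hf/c).
Ratio = 1.186 × 10^-32 / 1.351 × 10^-23 = 8.78 × 10^-10.

8.78 × 10^-10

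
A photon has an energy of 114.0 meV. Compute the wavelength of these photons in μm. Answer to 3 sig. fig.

10.9 μm

First convert: E = 114.0 meV = 1.8265 × 10^-20 J.
Since λ = hc/E for a photon, λ = 1.088 × 10^-5 m.
Converting to μm: λ = 10.88 μm ≈ 10.9 μm.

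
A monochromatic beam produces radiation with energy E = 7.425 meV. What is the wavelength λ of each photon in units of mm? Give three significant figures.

0.167 mm

Use h = 6.62607015 × 10^-34 J·s, c = 2.99792458 × 10^8 m/s, 1 eV = 1.602176634 × 10^-19 J.
In SI units: E = 7.425 meV = 1.1896 × 10^-21 J.
For a photon λ = hc/E, so λ = 1.670 × 10^-4 m.
Converting to mm: λ = 0.1670 mm ≈ 0.167 mm.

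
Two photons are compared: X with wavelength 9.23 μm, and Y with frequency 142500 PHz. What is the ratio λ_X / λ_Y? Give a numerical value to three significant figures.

λ_X = 9.230e-6 m (from wavelength = 9.23 μm, via λ given directly).
λ_Y = 2.104e-12 m (from frequency = 142500 PHz, via λ = c/f).
Ratio = 9.230e-6 / 2.104e-12 = 4.39e6.

4.39e6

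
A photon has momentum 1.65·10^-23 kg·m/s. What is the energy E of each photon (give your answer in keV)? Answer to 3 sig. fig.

30.9 keV

The photon relation is E = pc, giving E = 4.947·10^-15 J.
Converting to keV: E = 30.87 keV ≈ 30.9 keV.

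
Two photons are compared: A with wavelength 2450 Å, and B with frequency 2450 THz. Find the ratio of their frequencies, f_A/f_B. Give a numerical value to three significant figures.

0.499

f_A = 1.224e15 Hz (from wavelength = 2450 Å, via f = c/λ).
f_B = 2.450e15 Hz (from frequency = 2450 THz, via f given directly).
Ratio = 1.224e15 / 2.450e15 = 0.499.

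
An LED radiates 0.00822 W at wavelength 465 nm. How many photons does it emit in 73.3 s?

1.41·10^18 photons

Total energy: E_total = P·t = 0.00822 × 73.3 = 0.6025 J.
Per-photon energy: E = 4.272·10^-19 J.
N = E_total / E_photon = 1.41·10^18.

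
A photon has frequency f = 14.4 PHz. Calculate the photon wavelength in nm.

20.8 nm

In SI units: f = 14.4 PHz = 1.44e16 Hz.
The photon relation is λ = c/f, giving λ = 2.082e-8 m.
Converting to nm: λ = 20.82 nm ≈ 20.8 nm.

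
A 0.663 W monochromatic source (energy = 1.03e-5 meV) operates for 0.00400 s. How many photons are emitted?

Total energy: E_total = P·t = 0.663 × 0.00400 = 0.002652 J.
Per-photon energy: E = 1.650e-27 J.
N = E_total / E_photon = 1.61e24.

1.61e24 photons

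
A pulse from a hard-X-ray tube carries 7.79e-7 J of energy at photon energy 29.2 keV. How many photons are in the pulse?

1.67e8 photons

Per-photon energy: E = 4.678e-15 J (from energy = 29.2 keV).
N = E_total / E_photon = 7.79e-7 J / 4.678e-15 J = 1.67e8.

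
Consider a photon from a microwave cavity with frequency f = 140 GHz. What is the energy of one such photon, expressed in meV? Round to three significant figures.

0.579 meV

First convert: f = 140 GHz = 1.4 × 10^11 Hz.
For a photon E = hf, so E = 9.276 × 10^-23 J.
Converting to meV: E = 0.5790 meV ≈ 0.579 meV.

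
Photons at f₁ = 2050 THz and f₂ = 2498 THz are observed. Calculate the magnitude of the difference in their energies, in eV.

1.85 eV

Using E = hf: E₁ = 1.3583·10^-18 J, E₂ = 1.6552·10^-18 J.
|ΔE| = |1.3583·10^-18 − 1.6552·10^-18| = 2.97·10^-19 J = 1.85 eV.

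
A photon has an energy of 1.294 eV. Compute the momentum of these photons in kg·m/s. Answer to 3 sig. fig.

Convert to SI: E = 1.294 eV = 2.0732 × 10^-19 J.
Apply p = E/c: p = 6.916 × 10^-28 kg·m/s.
So p ≈ 6.92 × 10^-28 kg·m/s.

6.92 × 10^-28 kg·m/s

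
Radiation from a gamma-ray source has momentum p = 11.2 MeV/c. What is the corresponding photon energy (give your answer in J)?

1.79 × 10^-12 J

(c = 2.99792458 × 10^8 m/s, 1 eV = 1.602176634 × 10^-19 J.)
First convert: p = 11.2 MeV/c = 5.9856 × 10^-21 kg·m/s.
Since E = pc for a photon, E = 1.794 × 10^-12 J.
So E ≈ 1.79 × 10^-12 J.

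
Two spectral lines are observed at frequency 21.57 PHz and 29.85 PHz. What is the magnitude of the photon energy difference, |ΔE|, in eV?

Using E = hf: E₁ = 1.4292e-17 J, E₂ = 1.9779e-17 J.
|ΔE| = |1.4292e-17 − 1.9779e-17| = 5.49e-18 J = 34.2 eV.

34.2 eV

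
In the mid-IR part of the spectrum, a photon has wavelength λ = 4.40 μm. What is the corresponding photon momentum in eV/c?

0.282 eV/c

Convert to SI: λ = 4.40 μm = 4.40 × 10^-6 m.
Since p = h/λ for a photon, p = 1.506 × 10^-28 kg·m/s.
Converting to eV/c: p = 0.2818 eV/c ≈ 0.282 eV/c.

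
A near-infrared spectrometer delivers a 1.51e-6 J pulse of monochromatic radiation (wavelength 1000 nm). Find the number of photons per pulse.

Per-photon energy: E = 1.986e-19 J (from wavelength = 1000 nm).
N = E_total / E_photon = 1.51e-6 J / 1.986e-19 J = 7.60e12.

7.60e12 photons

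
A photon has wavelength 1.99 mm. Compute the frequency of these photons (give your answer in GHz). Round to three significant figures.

151 GHz

Take c = 2.99792458·10^8 m/s.
Convert to SI: λ = 1.99 mm = 0.00199 m.
Since f = c/λ for a photon, f = 1.506·10^11 Hz.
Converting to GHz: f = 150.6 GHz ≈ 151 GHz.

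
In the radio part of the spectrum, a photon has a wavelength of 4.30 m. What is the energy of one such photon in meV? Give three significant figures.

2.88 × 10^-4 meV

(h = 6.62607015 × 10^-34 J·s, c = 2.99792458 × 10^8 m/s, 1 eV = 1.602176634 × 10^-19 J.)
The photon relation is E = hc/λ, giving E = 4.620 × 10^-26 J.
Converting to meV: E = 2.883 × 10^-4 meV ≈ 2.88 × 10^-4 meV.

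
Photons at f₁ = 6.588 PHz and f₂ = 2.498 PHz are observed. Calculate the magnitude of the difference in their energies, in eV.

16.9 eV

Using E = hf: E₁ = 4.3653e-18 J, E₂ = 1.6552e-18 J.
|ΔE| = |4.3653e-18 − 1.6552e-18| = 2.71e-18 J = 16.9 eV.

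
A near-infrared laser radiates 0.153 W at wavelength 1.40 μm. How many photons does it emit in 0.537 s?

Total energy: E_total = P·t = 0.153 × 0.537 = 0.08216 J.
Per-photon energy: E = 1.419e-19 J.
N = E_total / E_photon = 5.79e17.

5.79e17 photons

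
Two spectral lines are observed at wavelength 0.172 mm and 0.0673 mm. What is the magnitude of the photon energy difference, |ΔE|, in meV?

Using E = hc/λ: E₁ = 1.155 × 10^-21 J, E₂ = 2.952 × 10^-21 J.
|ΔE| = |1.155 × 10^-21 − 2.952 × 10^-21| = 1.80 × 10^-21 J = 11.2 meV.

11.2 meV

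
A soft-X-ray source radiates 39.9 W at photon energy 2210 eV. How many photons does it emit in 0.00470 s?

5.30·10^14 photons

Total energy: E_total = P·t = 39.9 × 0.00470 = 0.1875 J.
Per-photon energy: E = 3.541·10^-16 J.
N = E_total / E_photon = 5.30·10^14.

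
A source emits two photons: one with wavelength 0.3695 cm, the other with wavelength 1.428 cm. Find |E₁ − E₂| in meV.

Using E = hc/λ: E₁ = 5.3760 × 10^-23 J, E₂ = 1.3911 × 10^-23 J.
|ΔE| = |5.3760 × 10^-23 − 1.3911 × 10^-23| = 3.98 × 10^-23 J = 0.249 meV.

0.249 meV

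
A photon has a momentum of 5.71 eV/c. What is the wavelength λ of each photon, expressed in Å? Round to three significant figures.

First convert: p = 5.71 eV/c = 3.0516e-27 kg·m/s.
The photon relation is λ = h/p, giving λ = 2.171e-7 m.
Converting to Å: λ = 2171 Å ≈ 2170 Å.

2170 Å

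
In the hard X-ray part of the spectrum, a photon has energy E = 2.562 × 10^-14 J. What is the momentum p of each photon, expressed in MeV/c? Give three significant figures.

Take c = 2.99792458 × 10^8 m/s, 1 eV = 1.602176634 × 10^-19 J.
The photon relation is p = E/c, giving p = 8.546 × 10^-23 kg·m/s.
Converting to MeV/c: p = 0.1599 MeV/c ≈ 0.160 MeV/c.

0.160 MeV/c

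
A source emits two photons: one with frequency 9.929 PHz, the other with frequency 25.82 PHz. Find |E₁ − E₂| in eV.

65.7 eV

Using E = hf: E₁ = 6.5790·10^-18 J, E₂ = 1.7109·10^-17 J.
|ΔE| = |6.5790·10^-18 − 1.7109·10^-17| = 1.05·10^-17 J = 65.7 eV.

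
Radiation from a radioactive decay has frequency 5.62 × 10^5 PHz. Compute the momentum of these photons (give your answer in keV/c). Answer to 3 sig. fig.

First convert: f = 5.62 × 10^5 PHz = 5.62 × 10^20 Hz.
Apply p = hf/c: p = 1.242 × 10^-21 kg·m/s.
Converting to keV/c: p = 2324 keV/c ≈ 2320 keV/c.

2320 keV/c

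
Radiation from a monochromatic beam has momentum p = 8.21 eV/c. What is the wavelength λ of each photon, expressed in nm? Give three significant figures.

151 nm

(h = 6.62607015 × 10^-34 J·s, c = 2.99792458 × 10^8 m/s, 1 eV = 1.602176634 × 10^-19 J.)
Convert to SI: p = 8.21 eV/c = 4.3877 × 10^-27 kg·m/s.
For a photon λ = h/p, so λ = 1.510 × 10^-7 m.
Converting to nm: λ = 151.0 nm ≈ 151 nm.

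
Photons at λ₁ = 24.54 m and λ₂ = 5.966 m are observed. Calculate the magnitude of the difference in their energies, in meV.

Using E = hc/λ: E₁ = 8.0947 × 10^-27 J, E₂ = 3.3296 × 10^-26 J.
|ΔE| = |8.0947 × 10^-27 − 3.3296 × 10^-26| = 2.52 × 10^-26 J = 1.57 × 10^-4 meV.

1.57 × 10^-4 meV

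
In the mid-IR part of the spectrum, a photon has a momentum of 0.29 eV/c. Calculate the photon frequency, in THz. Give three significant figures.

In SI units: p = 0.29 eV/c = 1.5498e-28 kg·m/s.
The photon relation is f = pc/h, giving f = 7.012e13 Hz.
Converting to THz: f = 70.12 THz ≈ 70.1 THz.

70.1 THz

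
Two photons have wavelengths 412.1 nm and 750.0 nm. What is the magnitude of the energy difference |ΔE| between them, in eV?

Using E = hc/λ: E₁ = 4.8203 × 10^-19 J, E₂ = 2.6486 × 10^-19 J.
|ΔE| = |4.8203 × 10^-19 − 2.6486 × 10^-19| = 2.17 × 10^-19 J = 1.36 eV.

1.36 eV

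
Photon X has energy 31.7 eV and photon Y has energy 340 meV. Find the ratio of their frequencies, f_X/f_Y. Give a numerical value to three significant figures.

93.2

f_X = 7.665 × 10^15 Hz (from energy = 31.7 eV, via f = E/h).
f_Y = 8.221 × 10^13 Hz (from energy = 340 meV, via f = E/h).
Ratio = 7.665 × 10^15 / 8.221 × 10^13 = 93.2.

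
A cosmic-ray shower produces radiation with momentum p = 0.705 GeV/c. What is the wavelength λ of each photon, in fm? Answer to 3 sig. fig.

Take h = 6.62607015e-34 J·s, c = 2.99792458e8 m/s, 1 eV = 1.602176634e-19 J.
In SI units: p = 0.705 GeV/c = 3.7677e-19 kg·m/s.
Apply λ = h/p: λ = 1.759e-15 m.
Converting to fm: λ = 1.759 fm ≈ 1.76 fm.

1.76 fm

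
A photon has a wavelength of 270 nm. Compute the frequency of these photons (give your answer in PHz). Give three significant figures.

1.11 PHz

First convert: λ = 270 nm = 2.7e-7 m.
For a photon f = c/λ, so f = 1.110e15 Hz.
Converting to PHz: f = 1.110 PHz ≈ 1.11 PHz.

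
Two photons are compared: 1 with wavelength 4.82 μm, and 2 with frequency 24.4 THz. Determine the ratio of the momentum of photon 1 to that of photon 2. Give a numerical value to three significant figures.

2.55

p_1 = 1.375·10^-28 kg·m/s (from wavelength = 4.82 μm, via p = h/λ).
p_2 = 5.393·10^-29 kg·m/s (from frequency = 24.4 THz, via p = hf/c).
Ratio = 1.375·10^-28 / 5.393·10^-29 = 2.55.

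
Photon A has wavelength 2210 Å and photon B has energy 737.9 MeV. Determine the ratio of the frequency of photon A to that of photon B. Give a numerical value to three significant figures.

f_A = 1.357e15 Hz (from wavelength = 2210 Å, via f = c/λ).
f_B = 1.784e23 Hz (from energy = 737.9 MeV, via f = E/h).
Ratio = 1.357e15 / 1.784e23 = 7.60e-9.

7.60e-9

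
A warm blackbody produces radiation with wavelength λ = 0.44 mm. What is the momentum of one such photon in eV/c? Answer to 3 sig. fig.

Take h = 6.62607015·10^-34 J·s, c = 2.99792458·10^8 m/s, 1 eV = 1.602176634·10^-19 J.
Convert to SI: λ = 0.44 mm = 4.4·10^-4 m.
For a photon p = h/λ, so p = 1.506·10^-30 kg·m/s.
Converting to eV/c: p = 0.002818 eV/c ≈ 2.82·10^-3 eV/c.

2.82·10^-3 eV/c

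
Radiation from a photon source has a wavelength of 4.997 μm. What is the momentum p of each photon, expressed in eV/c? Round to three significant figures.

In SI units: λ = 4.997 μm = 4.997e-6 m.
The photon relation is p = h/λ, giving p = 1.326e-28 kg·m/s.
Converting to eV/c: p = 0.2481 eV/c ≈ 0.248 eV/c.

0.248 eV/c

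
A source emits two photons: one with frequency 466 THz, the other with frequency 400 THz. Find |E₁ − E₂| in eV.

Using E = hf: E₁ = 3.088e-19 J, E₂ = 2.650e-19 J.
|ΔE| = |3.088e-19 − 2.650e-19| = 4.37e-20 J = 0.273 eV.

0.273 eV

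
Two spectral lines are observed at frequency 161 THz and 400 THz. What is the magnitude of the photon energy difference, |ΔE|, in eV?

Using E = hf: E₁ = 1.067 × 10^-19 J, E₂ = 2.650 × 10^-19 J.
|ΔE| = |1.067 × 10^-19 − 2.650 × 10^-19| = 1.58 × 10^-19 J = 0.988 eV.

0.988 eV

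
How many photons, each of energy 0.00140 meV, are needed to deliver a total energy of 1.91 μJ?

Per-photon energy: E = 2.243 × 10^-25 J (from energy = 0.00140 meV).
N = E_total / E_photon = 1.91 × 10^-6 J / 2.243 × 10^-25 J = 8.52 × 10^18.

8.52 × 10^18 photons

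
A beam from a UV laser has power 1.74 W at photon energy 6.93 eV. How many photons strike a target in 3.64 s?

Total energy: E_total = P·t = 1.74 × 3.64 = 6.334 J.
Per-photon energy: E = 1.110e-18 J.
N = E_total / E_photon = 5.70e18.

5.70e18 photons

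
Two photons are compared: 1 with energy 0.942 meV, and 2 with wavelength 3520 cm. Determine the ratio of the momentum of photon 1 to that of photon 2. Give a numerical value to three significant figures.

p_1 = 5.034 × 10^-31 kg·m/s (from energy = 0.942 meV, via p = E/c).
p_2 = 1.882 × 10^-35 kg·m/s (from wavelength = 3520 cm, via p = h/λ).
Ratio = 5.034 × 10^-31 / 1.882 × 10^-35 = 2.67 × 10^4.

2.67 × 10^4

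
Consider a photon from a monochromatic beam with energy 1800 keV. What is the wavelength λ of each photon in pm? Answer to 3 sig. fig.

0.689 pm

In SI units: E = 1800 keV = 2.8839 × 10^-13 J.
For a photon λ = hc/E, so λ = 6.888 × 10^-13 m.
Converting to pm: λ = 0.6888 pm ≈ 0.689 pm.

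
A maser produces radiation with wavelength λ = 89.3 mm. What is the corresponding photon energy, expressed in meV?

0.0139 meV

Take h = 6.62607015 × 10^-34 J·s, c = 2.99792458 × 10^8 m/s, 1 eV = 1.602176634 × 10^-19 J.
First convert: λ = 89.3 mm = 0.0893 m.
Apply E = hc/λ: E = 2.224 × 10^-24 J.
Converting to meV: E = 0.01388 meV ≈ 0.0139 meV.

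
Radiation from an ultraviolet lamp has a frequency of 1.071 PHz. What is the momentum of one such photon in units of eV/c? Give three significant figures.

Take h = 6.62607015 × 10^-34 J·s, c = 2.99792458 × 10^8 m/s, 1 eV = 1.602176634 × 10^-19 J.
First convert: f = 1.071 PHz = 1.071 × 10^15 Hz.
The photon relation is p = hf/c, giving p = 2.367 × 10^-27 kg·m/s.
Converting to eV/c: p = 4.429 eV/c ≈ 4.43 eV/c.

4.43 eV/c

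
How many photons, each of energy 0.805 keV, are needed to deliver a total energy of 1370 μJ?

1.06 × 10^13 photons

Per-photon energy: E = 1.290 × 10^-16 J (from energy = 0.805 keV).
N = E_total / E_photon = 0.00137 J / 1.290 × 10^-16 J = 1.06 × 10^13.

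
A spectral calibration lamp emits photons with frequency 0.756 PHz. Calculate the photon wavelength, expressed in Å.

In SI units: f = 0.756 PHz = 7.56 × 10^14 Hz.
The photon relation is λ = c/f, giving λ = 3.966 × 10^-7 m.
Converting to Å: λ = 3966 Å ≈ 3970 Å.

3970 Å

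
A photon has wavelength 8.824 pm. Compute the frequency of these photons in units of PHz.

3.40e4 PHz

Use c = 2.99792458e8 m/s.
In SI units: λ = 8.824 pm = 8.824e-12 m.
The photon relation is f = c/λ, giving f = 3.397e19 Hz.
Converting to PHz: f = 33970 PHz ≈ 3.40e4 PHz.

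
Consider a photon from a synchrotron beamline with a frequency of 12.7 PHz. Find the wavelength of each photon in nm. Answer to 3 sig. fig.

23.6 nm

Convert to SI: f = 12.7 PHz = 1.27e16 Hz.
For a photon λ = c/f, so λ = 2.361e-8 m.
Converting to nm: λ = 23.61 nm ≈ 23.6 nm.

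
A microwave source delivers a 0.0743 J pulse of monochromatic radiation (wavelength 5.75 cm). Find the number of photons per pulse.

2.15 × 10^22 photons

Per-photon energy: E = 3.455 × 10^-24 J (from wavelength = 5.75 cm).
N = E_total / E_photon = 0.0743 J / 3.455 × 10^-24 J = 2.15 × 10^22.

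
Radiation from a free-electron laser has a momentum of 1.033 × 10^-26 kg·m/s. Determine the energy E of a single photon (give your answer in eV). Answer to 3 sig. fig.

19.3 eV

(c = 2.99792458 × 10^8 m/s, 1 eV = 1.602176634 × 10^-19 J.)
The photon relation is E = pc, giving E = 3.097 × 10^-18 J.
Converting to eV: E = 19.33 eV ≈ 19.3 eV.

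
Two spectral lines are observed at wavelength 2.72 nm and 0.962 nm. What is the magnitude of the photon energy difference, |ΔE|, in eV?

833 eV

Using E = hc/λ: E₁ = 7.303 × 10^-17 J, E₂ = 2.065 × 10^-16 J.
|ΔE| = |7.303 × 10^-17 − 2.065 × 10^-16| = 1.33 × 10^-16 J = 833 eV.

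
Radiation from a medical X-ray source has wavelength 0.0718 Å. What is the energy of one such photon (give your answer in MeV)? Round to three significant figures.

In SI units: λ = 0.0718 Å = 7.18e-12 m.
Apply E = hc/λ: E = 2.767e-14 J.
Converting to MeV: E = 0.1727 MeV ≈ 0.173 MeV.

0.173 MeV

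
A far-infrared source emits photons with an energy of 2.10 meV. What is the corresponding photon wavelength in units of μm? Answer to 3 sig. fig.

Take h = 6.62607015 × 10^-34 J·s, c = 2.99792458 × 10^8 m/s, 1 eV = 1.602176634 × 10^-19 J.
First convert: E = 2.10 meV = 3.3646 × 10^-22 J.
Since λ = hc/E for a photon, λ = 5.904 × 10^-4 m.
Converting to μm: λ = 590.4 μm ≈ 590 μm.

590 μm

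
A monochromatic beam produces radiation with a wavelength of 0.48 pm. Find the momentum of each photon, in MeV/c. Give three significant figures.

2.58 MeV/c

Take h = 6.62607015e-34 J·s, c = 2.99792458e8 m/s, 1 eV = 1.602176634e-19 J.
Convert to SI: λ = 0.48 pm = 4.8e-13 m.
Since p = h/λ for a photon, p = 1.380e-21 kg·m/s.
Converting to MeV/c: p = 2.583 MeV/c ≈ 2.58 MeV/c.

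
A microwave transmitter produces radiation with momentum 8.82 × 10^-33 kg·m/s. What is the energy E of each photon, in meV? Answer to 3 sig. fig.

The photon relation is E = pc, giving E = 2.644 × 10^-24 J.
Converting to meV: E = 0.01650 meV ≈ 0.0165 meV.

0.0165 meV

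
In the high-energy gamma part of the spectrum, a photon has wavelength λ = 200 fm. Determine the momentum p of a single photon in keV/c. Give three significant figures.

Use h = 6.62607015·10^-34 J·s, c = 2.99792458·10^8 m/s, 1 eV = 1.602176634·10^-19 J.
First convert: λ = 200 fm = 2.0·10^-13 m.
Since p = h/λ for a photon, p = 3.313·10^-21 kg·m/s.
Converting to keV/c: p = 6199 keV/c ≈ 6200 keV/c.

6200 keV/c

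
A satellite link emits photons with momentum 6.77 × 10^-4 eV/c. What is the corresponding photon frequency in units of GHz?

First convert: p = 6.77 × 10^-4 eV/c = 3.6181 × 10^-31 kg·m/s.
The photon relation is f = pc/h, giving f = 1.637 × 10^11 Hz.
Converting to GHz: f = 163.7 GHz ≈ 164 GHz.

164 GHz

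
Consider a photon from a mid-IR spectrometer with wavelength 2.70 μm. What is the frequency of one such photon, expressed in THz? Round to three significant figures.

111 THz

Take c = 2.99792458 × 10^8 m/s.
Convert to SI: λ = 2.70 μm = 2.70 × 10^-6 m.
Since f = c/λ for a photon, f = 1.110 × 10^14 Hz.
Converting to THz: f = 111.0 THz ≈ 111 THz.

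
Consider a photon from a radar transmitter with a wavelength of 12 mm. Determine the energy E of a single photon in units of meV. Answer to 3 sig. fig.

(h = 6.62607015·10^-34 J·s, c = 2.99792458·10^8 m/s, 1 eV = 1.602176634·10^-19 J.)
In SI units: λ = 12 mm = 0.012 m.
For a photon E = hc/λ, so E = 1.655·10^-23 J.
Converting to meV: E = 0.1033 meV ≈ 0.103 meV.

0.103 meV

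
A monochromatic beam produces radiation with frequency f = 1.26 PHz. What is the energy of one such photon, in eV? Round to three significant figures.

Convert to SI: f = 1.26 PHz = 1.26 × 10^15 Hz.
Apply E = hf: E = 8.349 × 10^-19 J.
Converting to eV: E = 5.211 eV ≈ 5.21 eV.

5.21 eV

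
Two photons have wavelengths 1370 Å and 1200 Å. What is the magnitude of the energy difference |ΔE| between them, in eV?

Using E = hc/λ: E₁ = 1.4500 × 10^-18 J, E₂ = 1.6554 × 10^-18 J.
|ΔE| = |1.4500 × 10^-18 − 1.6554 × 10^-18| = 2.05 × 10^-19 J = 1.28 eV.

1.28 eV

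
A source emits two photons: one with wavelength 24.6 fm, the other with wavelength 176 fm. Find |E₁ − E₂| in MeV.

Using E = hc/λ: E₁ = 8.075e-12 J, E₂ = 1.129e-12 J.
|ΔE| = |8.075e-12 − 1.129e-12| = 6.95e-12 J = 43.4 MeV.

43.4 MeV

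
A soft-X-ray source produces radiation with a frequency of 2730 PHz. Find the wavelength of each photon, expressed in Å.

1.10 Å

Convert to SI: f = 2730 PHz = 2.73e18 Hz.
The photon relation is λ = c/f, giving λ = 1.098e-10 m.
Converting to Å: λ = 1.098 Å ≈ 1.10 Å.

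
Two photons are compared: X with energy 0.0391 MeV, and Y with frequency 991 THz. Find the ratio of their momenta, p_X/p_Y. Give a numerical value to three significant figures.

9540

p_X = 2.090e-23 kg·m/s (from energy = 0.0391 MeV, via p = E/c).
p_Y = 2.190e-27 kg·m/s (from frequency = 991 THz, via p = hf/c).
Ratio = 2.090e-23 / 2.190e-27 = 9540.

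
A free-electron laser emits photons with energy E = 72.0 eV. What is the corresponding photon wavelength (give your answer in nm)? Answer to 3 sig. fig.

17.2 nm

(h = 6.62607015e-34 J·s, c = 2.99792458e8 m/s, 1 eV = 1.602176634e-19 J.)
Convert to SI: E = 72.0 eV = 1.1536e-17 J.
Since λ = hc/E for a photon, λ = 1.722e-8 m.
Converting to nm: λ = 17.22 nm ≈ 17.2 nm.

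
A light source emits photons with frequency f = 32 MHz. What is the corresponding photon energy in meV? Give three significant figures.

1.32 × 10^-4 meV

In SI units: f = 32 MHz = 3.2 × 10^7 Hz.
For a photon E = hf, so E = 2.120 × 10^-26 J.
Converting to meV: E = 1.323 × 10^-4 meV ≈ 1.32 × 10^-4 meV.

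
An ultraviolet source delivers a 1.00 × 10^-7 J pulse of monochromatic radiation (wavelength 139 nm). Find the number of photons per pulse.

7.00 × 10^10 photons

Per-photon energy: E = 1.429 × 10^-18 J (from wavelength = 139 nm).
N = E_total / E_photon = 1.00 × 10^-7 J / 1.429 × 10^-18 J = 7.00 × 10^10.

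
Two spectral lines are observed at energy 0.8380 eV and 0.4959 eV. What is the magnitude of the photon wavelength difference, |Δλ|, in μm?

1.02 μm

Using λ = hc/E: λ₁ = 1.4795e-6 m, λ₂ = 2.5002e-6 m.
|Δλ| = |1.4795e-6 − 2.5002e-6| = 1.02e-6 m = 1.02 μm.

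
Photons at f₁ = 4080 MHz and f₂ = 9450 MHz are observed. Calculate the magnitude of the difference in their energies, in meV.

0.0222 meV

Using E = hf: E₁ = 2.703 × 10^-24 J, E₂ = 6.262 × 10^-24 J.
|ΔE| = |2.703 × 10^-24 − 6.262 × 10^-24| = 3.56 × 10^-24 J = 0.0222 meV.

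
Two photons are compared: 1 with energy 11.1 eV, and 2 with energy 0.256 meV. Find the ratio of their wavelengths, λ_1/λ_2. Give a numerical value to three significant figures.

2.31·10^-5

λ_1 = 1.117·10^-7 m (from energy = 11.1 eV, via λ = hc/E).
λ_2 = 0.004843 m (from energy = 0.256 meV, via λ = hc/E).
Ratio = 1.117·10^-7 / 0.004843 = 2.31·10^-5.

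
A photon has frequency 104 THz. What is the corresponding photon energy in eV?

0.430 eV

Use h = 6.62607015·10^-34 J·s, 1 eV = 1.602176634·10^-19 J.
Convert to SI: f = 104 THz = 1.04·10^14 Hz.
Apply E = hf: E = 6.891·10^-20 J.
Converting to eV: E = 0.4301 eV ≈ 0.430 eV.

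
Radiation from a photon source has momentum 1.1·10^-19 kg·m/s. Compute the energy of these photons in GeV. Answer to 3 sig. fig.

Use c = 2.99792458·10^8 m/s, 1 eV = 1.602176634·10^-19 J.
Apply E = pc: E = 3.298·10^-11 J.
Converting to GeV: E = 0.2058 GeV ≈ 0.206 GeV.

0.206 GeV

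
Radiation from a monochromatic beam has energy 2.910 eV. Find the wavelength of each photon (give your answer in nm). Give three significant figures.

426 nm

(h = 6.62607015 × 10^-34 J·s, c = 2.99792458 × 10^8 m/s, 1 eV = 1.602176634 × 10^-19 J.)
Convert to SI: E = 2.910 eV = 4.6623 × 10^-19 J.
The photon relation is λ = hc/E, giving λ = 4.261 × 10^-7 m.
Converting to nm: λ = 426.1 nm ≈ 426 nm.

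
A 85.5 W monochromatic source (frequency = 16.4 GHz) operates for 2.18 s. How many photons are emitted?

1.72e25 photons

Total energy: E_total = P·t = 85.5 × 2.18 = 186.4 J.
Per-photon energy: E = 1.087e-23 J.
N = E_total / E_photon = 1.72e25.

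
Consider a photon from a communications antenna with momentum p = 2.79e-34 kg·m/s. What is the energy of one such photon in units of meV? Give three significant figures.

5.22e-4 meV

Take c = 2.99792458e8 m/s, 1 eV = 1.602176634e-19 J.
Since E = pc for a photon, E = 8.364e-26 J.
Converting to meV: E = 5.221e-4 meV ≈ 5.22e-4 meV.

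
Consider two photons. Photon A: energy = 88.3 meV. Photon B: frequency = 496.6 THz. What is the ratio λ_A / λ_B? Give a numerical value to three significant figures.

23.3

λ_A = 1.404 × 10^-5 m (from energy = 88.3 meV, via λ = hc/E).
λ_B = 6.037 × 10^-7 m (from frequency = 496.6 THz, via λ = c/f).
Ratio = 1.404 × 10^-5 / 6.037 × 10^-7 = 23.3.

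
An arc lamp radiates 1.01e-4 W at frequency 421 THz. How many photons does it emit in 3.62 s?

Total energy: E_total = P·t = 1.01e-4 × 3.62 = 3.656e-4 J.
Per-photon energy: E = 2.790e-19 J.
N = E_total / E_photon = 1.31e15.

1.31e15 photons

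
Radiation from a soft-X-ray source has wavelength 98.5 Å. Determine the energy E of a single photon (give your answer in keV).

0.126 keV

First convert: λ = 98.5 Å = 9.85e-9 m.
Since E = hc/λ for a photon, E = 2.017e-17 J.
Converting to keV: E = 0.1259 keV ≈ 0.126 keV.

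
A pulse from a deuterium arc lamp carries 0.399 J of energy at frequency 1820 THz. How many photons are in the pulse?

Per-photon energy: E = 1.206·10^-18 J (from frequency = 1820 THz).
N = E_total / E_photon = 0.399 J / 1.206·10^-18 J = 3.31·10^17.

3.31·10^17 photons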